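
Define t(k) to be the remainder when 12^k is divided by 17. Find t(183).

We have t(1) = 12, t(2) = 8, t(3) = 11, t(4) = 13, t(5) = 3, t(6) = 2, t(7) = 7, t(8) = 16, t(9) = 5, t(10) = 9, t(11) = 6, t(12) = 4, t(13) = 14, t(14) = 15, t(15) = 10, t(16) = 1, t(17) = 12.
Since t(17) = t(1) = 12, the sequence is periodic with period 16.
(183 - 1) mod 16 = 6, so t(183) = t(7) = 7.

7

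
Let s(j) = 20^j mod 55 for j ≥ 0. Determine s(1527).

Listing terms: s(0) = 1; s(1) = 20; s(2) = 15; s(3) = 25; s(4) = 5; s(5) = 45; s(6) = 20.
Since s(6) = s(1) = 20, the sequence is eventually periodic: after a pre-period of length 1 it cycles with period 5.
For j ≥ 1, s(j) depends only on (j - 1) mod 5. (1527 - 1) mod 5 = 1, so s(1527) = s(2) = 15.

15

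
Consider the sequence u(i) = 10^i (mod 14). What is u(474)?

Computing terms: u(0) = 1,  u(1) = 10,  u(2) = 2,  u(3) = 6,  u(4) = 4,  u(5) = 12,  u(6) = 8,  u(7) = 10.
Since u(7) = u(1) = 10, the sequence is eventually periodic: after a pre-period of length 1 it cycles with period 6.
For i ≥ 1, u(i) depends only on (i - 1) mod 6. (474 - 1) mod 6 = 5, so u(474) = u(6) = 8.

8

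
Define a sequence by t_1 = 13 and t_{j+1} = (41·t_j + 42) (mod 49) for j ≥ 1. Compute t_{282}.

t_1 = 13, t_2 = 36, t_3 = 48, t_4 = 1, t_5 = 34, t_6 = 15, t_7 = 20, t_8 = 29, t_9 = 6, t_{10} = 43, t_{11} = 41, t_{12} = 8, t_{13} = 27, t_{14} = 22, t_{15} = 13.
Since t_{15} = t_1 = 13, the sequence is periodic with period 14.
(282 - 1) mod 14 = 1, so t_{282} = t_2 = 36.

36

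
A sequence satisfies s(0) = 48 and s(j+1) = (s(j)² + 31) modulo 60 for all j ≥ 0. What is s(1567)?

35

We have s(0) = 48,  s(1) = 55,  s(2) = 56,  s(3) = 47,  s(4) = 20,  s(5) = 11,  s(6) = 32,  s(7) = 35,  s(8) = 56.
Since s(8) = s(2) = 56, the sequence is eventually periodic: after a pre-period of length 2 it cycles with period 6.
For j ≥ 2, s(j) depends only on (j - 2) mod 6. (1567 - 2) mod 6 = 5, so s(1567) = s(7) = 35.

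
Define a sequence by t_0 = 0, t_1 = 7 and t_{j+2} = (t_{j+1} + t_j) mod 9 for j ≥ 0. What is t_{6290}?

We have t_0 = 0; t_1 = 7; t_2 = 7; t_3 = 5; t_4 = 3; t_5 = 8; t_6 = 2; t_7 = 1; t_8 = 3; t_9 = 4; t_{10} = 7; t_{11} = 2; t_{12} = 0; t_{13} = 2; t_{14} = 2; t_{15} = 4; t_{16} = 6; t_{17} = 1; t_{18} = 7; t_{19} = 8; t_{20} = 6; t_{21} = 5; t_{22} = 2; t_{23} = 7; t_{24} = 0; t_{25} = 7.
Since (t_{24}, t_{25}) = (t_0, t_1) = (0, 7) (two consecutive terms determine the rest), the sequence is periodic with period 24.
(6290 - 0) mod 24 = 2, so t_{6290} = t_2 = 7.

7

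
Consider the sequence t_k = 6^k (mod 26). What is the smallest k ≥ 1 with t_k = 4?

We have t_0 = 1; t_1 = 6; t_2 = 10; t_3 = 8; t_4 = 22; t_5 = 2; t_6 = 12; t_7 = 20; t_8 = 16; t_9 = 18; t_{10} = 4; t_{11} = 24; t_{12} = 14; t_{13} = 6.
Since t_{13} = t_1 = 6, the sequence is eventually periodic: after a pre-period of length 1 it cycles with period 12.
The value 4 first appears (with k ≥ 1) at t_{10}.

10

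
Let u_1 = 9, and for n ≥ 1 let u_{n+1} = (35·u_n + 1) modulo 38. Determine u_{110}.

We have u_1 = 9,  u_2 = 12,  u_3 = 3,  u_4 = 30,  u_5 = 25,  u_6 = 2,  u_7 = 33,  u_8 = 16,  u_9 = 29,  u_{10} = 28,  u_{11} = 31,  u_{12} = 22,  u_{13} = 11,  u_{14} = 6,  u_{15} = 21,  u_{16} = 14,  u_{17} = 35,  u_{18} = 10,  u_{19} = 9.
Since u_{19} = u_1 = 9, the sequence is periodic with period 18.
So u_{110} = u_{1 + ((110-1) mod 18)} = u_2 = 12.

12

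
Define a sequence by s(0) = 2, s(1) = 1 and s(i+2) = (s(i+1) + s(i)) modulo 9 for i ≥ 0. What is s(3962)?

Computing terms: s(0) = 2; s(1) = 1; s(2) = 3; s(3) = 4; s(4) = 7; s(5) = 2; s(6) = 0; s(7) = 2; s(8) = 2; s(9) = 4; s(10) = 6; s(11) = 1; s(12) = 7; s(13) = 8; s(14) = 6; s(15) = 5; s(16) = 2; s(17) = 7; s(18) = 0; s(19) = 7; s(20) = 7; s(21) = 5; s(22) = 3; s(23) = 8; s(24) = 2; s(25) = 1.
The sequence repeats with period 24.
So s(3962) = s(0 + ((3962-0) mod 24)) = s(2) = 3.

3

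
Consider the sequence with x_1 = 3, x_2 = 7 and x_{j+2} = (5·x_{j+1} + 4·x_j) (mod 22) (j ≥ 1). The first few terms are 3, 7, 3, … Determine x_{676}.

We have x_1 = 3; x_2 = 7; x_3 = 3; x_4 = 21; x_5 = 7; x_6 = 9; x_7 = 7; x_8 = 5; x_9 = 9; x_{10} = 21; x_{11} = 9; x_{12} = 19; x_{13} = 21; x_{14} = 5; x_{15} = 21; x_{16} = 15; x_{17} = 5; x_{18} = 19; x_{19} = 5; x_{20} = 13; x_{21} = 19; x_{22} = 15; x_{23} = 19; x_{24} = 1; x_{25} = 15; x_{26} = 13; x_{27} = 15; x_{28} = 17; x_{29} = 13; x_{30} = 1; x_{31} = 13; x_{32} = 3; x_{33} = 1; x_{34} = 17; x_{35} = 1; x_{36} = 7; x_{37} = 17; x_{38} = 3; x_{39} = 17; x_{40} = 9; x_{41} = 3; x_{42} = 7.
The sequence repeats with period 40.
(676 - 1) mod 40 = 35, so x_{676} = x_{36} = 7.

7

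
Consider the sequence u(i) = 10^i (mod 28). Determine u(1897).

24

u(1) = 10, u(2) = 16, u(3) = 20, u(4) = 4, u(5) = 12, u(6) = 8, u(7) = 24, u(8) = 16.
Since u(8) = u(2) = 16, the sequence is eventually periodic: after a pre-period of length 1 it cycles with period 6.
For i ≥ 2, u(i) depends only on (i - 2) mod 6. (1897 - 2) mod 6 = 5, so u(1897) = u(7) = 24.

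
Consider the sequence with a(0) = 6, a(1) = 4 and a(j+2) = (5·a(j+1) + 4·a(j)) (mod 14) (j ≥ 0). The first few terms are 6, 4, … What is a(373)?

12

Listing terms: a(0) = 6,  a(1) = 4,  a(2) = 2,  a(3) = 12,  a(4) = 12,  a(5) = 10,  a(6) = 0,  a(7) = 12,  a(8) = 4,  a(9) = 12,  a(10) = 6,  a(11) = 8,  a(12) = 8,  a(13) = 2,  a(14) = 0,  a(15) = 8,  a(16) = 12,  a(17) = 8,  a(18) = 4,  a(19) = 10,  a(20) = 10,  a(21) = 6,  a(22) = 0,  a(23) = 10,  a(24) = 8,  a(25) = 10,  a(26) = 12,  a(27) = 2,  a(28) = 2,  a(29) = 4,  a(30) = 0,  a(31) = 2,  a(32) = 10,  a(33) = 2,  a(34) = 8,  a(35) = 6,  a(36) = 6,  a(37) = 12,  a(38) = 0,  a(39) = 6,  a(40) = 2,  a(41) = 6,  a(42) = 10,  a(43) = 4,  a(44) = 4,  a(45) = 8,  a(46) = 0,  a(47) = 4,  a(48) = 6,  a(49) = 4.
Since (a(48), a(49)) = (a(0), a(1)) = (6, 4) (two consecutive terms determine the rest), the sequence is periodic with period 48.
So a(373) = a(0 + ((373-0) mod 48)) = a(37) = 12.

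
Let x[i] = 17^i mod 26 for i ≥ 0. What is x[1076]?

x[0] = 1, x[1] = 17, x[2] = 3, x[3] = 25, x[4] = 9, x[5] = 23, x[6] = 1.
The sequence repeats with period 6.
(1076 - 0) mod 6 = 2, so x[1076] = x[2] = 3.

3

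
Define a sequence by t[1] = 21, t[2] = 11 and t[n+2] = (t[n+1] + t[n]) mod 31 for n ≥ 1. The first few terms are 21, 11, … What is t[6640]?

Computing terms: t[1] = 21,  t[2] = 11,  t[3] = 1,  t[4] = 12,  t[5] = 13,  t[6] = 25,  t[7] = 7,  t[8] = 1,  t[9] = 8,  t[10] = 9,  t[11] = 17,  t[12] = 26,  t[13] = 12,  t[14] = 7,  t[15] = 19,  t[16] = 26,  t[17] = 14,  t[18] = 9,  t[19] = 23,  t[20] = 1,  t[21] = 24,  t[22] = 25,  t[23] = 18,  t[24] = 12,  t[25] = 30,  t[26] = 11,  t[27] = 10,  t[28] = 21,  t[29] = 0,  t[30] = 21,  t[31] = 21,  t[32] = 11.
Since (t[31], t[32]) = (t[1], t[2]) = (21, 11) (two consecutive terms determine the rest), the sequence is periodic with period 30.
So t[6640] = t[1 + ((6640-1) mod 30)] = t[10] = 9.

9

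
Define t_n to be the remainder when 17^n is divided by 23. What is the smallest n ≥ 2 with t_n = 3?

Computing terms: t_1 = 17; t_2 = 13; t_3 = 14; t_4 = 8; t_5 = 21; t_6 = 12; t_7 = 20; t_8 = 18; t_9 = 7; t_{10} = 4; t_{11} = 22; t_{12} = 6; t_{13} = 10; t_{14} = 9; t_{15} = 15; t_{16} = 2; t_{17} = 11; t_{18} = 3; t_{19} = 5; t_{20} = 16; t_{21} = 19; t_{22} = 1; t_{23} = 17.
The sequence repeats with period 22.
The value 3 first appears (with n ≥ 2) at t_{18}.

18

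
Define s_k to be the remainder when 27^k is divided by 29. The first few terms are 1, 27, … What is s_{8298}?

9

We have s_0 = 1, s_1 = 27, s_2 = 4, s_3 = 21, s_4 = 16, s_5 = 26, s_6 = 6, s_7 = 17, s_8 = 24, s_9 = 10, s_{10} = 9, s_{11} = 11, s_{12} = 7, s_{13} = 15, s_{14} = 28, s_{15} = 2, s_{16} = 25, s_{17} = 8, s_{18} = 13, s_{19} = 3, s_{20} = 23, s_{21} = 12, s_{22} = 5, s_{23} = 19, s_{24} = 20, s_{25} = 18, s_{26} = 22, s_{27} = 14, s_{28} = 1.
Since s_{28} = s_0 = 1, the sequence is periodic with period 28.
(8298 - 0) mod 28 = 10, so s_{8298} = s_{10} = 9.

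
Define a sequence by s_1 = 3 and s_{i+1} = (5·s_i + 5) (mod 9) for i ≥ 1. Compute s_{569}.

0

Listing terms: s_1 = 3, s_2 = 2, s_3 = 6, s_4 = 8, s_5 = 0, s_6 = 5, s_7 = 3.
The sequence repeats with period 6.
(569 - 1) mod 6 = 4, so s_{569} = s_5 = 0.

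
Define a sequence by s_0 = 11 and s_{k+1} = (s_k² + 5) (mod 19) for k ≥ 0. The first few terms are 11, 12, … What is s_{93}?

12

s_0 = 11, s_1 = 12, s_2 = 16, s_3 = 14, s_4 = 11.
Since s_4 = s_0 = 11, the sequence is periodic with period 4.
(93 - 0) mod 4 = 1, so s_{93} = s_1 = 12.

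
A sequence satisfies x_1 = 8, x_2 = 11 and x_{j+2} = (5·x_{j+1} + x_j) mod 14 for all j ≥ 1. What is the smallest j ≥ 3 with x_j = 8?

x_1 = 8,  x_2 = 11,  x_3 = 7,  x_4 = 4,  x_5 = 13,  x_6 = 13,  x_7 = 8,  x_8 = 11.
The sequence repeats with period 6.
The value 8 next appears (with j ≥ 3) at x_7.

7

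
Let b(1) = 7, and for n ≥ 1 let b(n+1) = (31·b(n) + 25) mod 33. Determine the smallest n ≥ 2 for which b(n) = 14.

8

Computing terms: b(1) = 7,  b(2) = 11,  b(3) = 3,  b(4) = 19,  b(5) = 20,  b(6) = 18,  b(7) = 22,  b(8) = 14,  b(9) = 30,  b(10) = 31,  b(11) = 29,  b(12) = 0,  b(13) = 25,  b(14) = 8,  b(15) = 9,  b(16) = 7.
The sequence repeats with period 15.
The value 14 first appears (with n ≥ 2) at b(8).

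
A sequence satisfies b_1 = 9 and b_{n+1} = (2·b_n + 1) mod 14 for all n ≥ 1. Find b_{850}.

b_1 = 9; b_2 = 5; b_3 = 11; b_4 = 9.
Since b_4 = b_1 = 9, the sequence is periodic with period 3.
(850 - 1) mod 3 = 0, so b_{850} = b_1 = 9.

9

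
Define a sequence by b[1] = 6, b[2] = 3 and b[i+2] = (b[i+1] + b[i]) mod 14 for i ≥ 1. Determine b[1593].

Computing terms: b[1] = 6,  b[2] = 3,  b[3] = 9,  b[4] = 12,  b[5] = 7,  b[6] = 5,  b[7] = 12,  b[8] = 3,  b[9] = 1,  b[10] = 4,  b[11] = 5,  b[12] = 9,  b[13] = 0,  b[14] = 9,  b[15] = 9,  b[16] = 4,  b[17] = 13,  b[18] = 3,  b[19] = 2,  b[20] = 5,  b[21] = 7,  b[22] = 12,  b[23] = 5,  b[24] = 3,  b[25] = 8,  b[26] = 11,  b[27] = 5,  b[28] = 2,  b[29] = 7,  b[30] = 9,  b[31] = 2,  b[32] = 11,  b[33] = 13,  b[34] = 10,  b[35] = 9,  b[36] = 5,  b[37] = 0,  b[38] = 5,  b[39] = 5,  b[40] = 10,  b[41] = 1,  b[42] = 11,  b[43] = 12,  b[44] = 9,  b[45] = 7,  b[46] = 2,  b[47] = 9,  b[48] = 11,  b[49] = 6,  b[50] = 3.
Since (b[49], b[50]) = (b[1], b[2]) = (6, 3) (two consecutive terms determine the rest), the sequence is periodic with period 48.
So b[1593] = b[1 + ((1593-1) mod 48)] = b[9] = 1.

1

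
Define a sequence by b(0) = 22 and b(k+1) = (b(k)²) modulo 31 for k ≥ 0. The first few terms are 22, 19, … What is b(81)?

Computing terms: b(0) = 22,  b(1) = 19,  b(2) = 20,  b(3) = 28,  b(4) = 9,  b(5) = 19.
Since b(5) = b(1) = 19, the sequence is eventually periodic: after a pre-period of length 1 it cycles with period 4.
For k ≥ 1, b(k) depends only on (k - 1) mod 4. (81 - 1) mod 4 = 0, so b(81) = b(1) = 19.

19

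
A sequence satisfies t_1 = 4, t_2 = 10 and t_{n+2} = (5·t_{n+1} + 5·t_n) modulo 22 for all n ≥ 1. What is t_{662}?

10

t_1 = 4; t_2 = 10; t_3 = 4; t_4 = 4; t_5 = 18; t_6 = 0; t_7 = 2; t_8 = 10; t_9 = 16; t_{10} = 20; t_{11} = 4; t_{12} = 10.
Since (t_{11}, t_{12}) = (t_1, t_2) = (4, 10) (two consecutive terms determine the rest), the sequence is periodic with period 10.
So t_{662} = t_{1 + ((662-1) mod 10)} = t_2 = 10.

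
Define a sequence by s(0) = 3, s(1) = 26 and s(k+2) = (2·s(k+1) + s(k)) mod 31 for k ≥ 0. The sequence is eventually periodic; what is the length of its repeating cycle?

s(0) = 3; s(1) = 26; s(2) = 24; s(3) = 12; s(4) = 17; s(5) = 15; s(6) = 16; s(7) = 16; s(8) = 17; s(9) = 19; s(10) = 24; s(11) = 5; s(12) = 3; s(13) = 11; s(14) = 25; s(15) = 30; s(16) = 23; s(17) = 14; s(18) = 20; s(19) = 23; s(20) = 4; s(21) = 0; s(22) = 4; s(23) = 8; s(24) = 20; s(25) = 17; s(26) = 23; s(27) = 1; s(28) = 25; s(29) = 20; s(30) = 3; s(31) = 26.
The sequence repeats with period 30.

30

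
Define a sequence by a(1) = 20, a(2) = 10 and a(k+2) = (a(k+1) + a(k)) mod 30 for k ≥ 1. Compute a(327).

a(1) = 20; a(2) = 10; a(3) = 0; a(4) = 10; a(5) = 10; a(6) = 20; a(7) = 0; a(8) = 20; a(9) = 20; a(10) = 10.
Since (a(9), a(10)) = (a(1), a(2)) = (20, 10) (two consecutive terms determine the rest), the sequence is periodic with period 8.
So a(327) = a(1 + ((327-1) mod 8)) = a(7) = 0.

0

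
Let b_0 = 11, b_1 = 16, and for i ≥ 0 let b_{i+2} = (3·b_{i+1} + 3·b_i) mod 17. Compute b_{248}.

Listing terms: b_0 = 11, b_1 = 16, b_2 = 13, b_3 = 2, b_4 = 11, b_5 = 5, b_6 = 14, b_7 = 6, b_8 = 9, b_9 = 11, b_{10} = 9, b_{11} = 9, b_{12} = 3, b_{13} = 2, b_{14} = 15, b_{15} = 0, b_{16} = 11, b_{17} = 16.
Since (b_{16}, b_{17}) = (b_0, b_1) = (11, 16) (two consecutive terms determine the rest), the sequence is periodic with period 16.
(248 - 0) mod 16 = 8, so b_{248} = b_8 = 9.

9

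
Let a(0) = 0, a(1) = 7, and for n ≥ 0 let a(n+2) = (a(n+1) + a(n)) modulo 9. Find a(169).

7

a(0) = 0,  a(1) = 7,  a(2) = 7,  a(3) = 5,  a(4) = 3,  a(5) = 8,  a(6) = 2,  a(7) = 1,  a(8) = 3,  a(9) = 4,  a(10) = 7,  a(11) = 2,  a(12) = 0,  a(13) = 2,  a(14) = 2,  a(15) = 4,  a(16) = 6,  a(17) = 1,  a(18) = 7,  a(19) = 8,  a(20) = 6,  a(21) = 5,  a(22) = 2,  a(23) = 7,  a(24) = 0,  a(25) = 7.
Since (a(24), a(25)) = (a(0), a(1)) = (0, 7) (two consecutive terms determine the rest), the sequence is periodic with period 24.
So a(169) = a(0 + ((169-0) mod 24)) = a(1) = 7.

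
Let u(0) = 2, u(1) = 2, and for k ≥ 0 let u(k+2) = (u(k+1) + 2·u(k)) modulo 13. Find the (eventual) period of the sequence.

Computing terms: u(0) = 2, u(1) = 2, u(2) = 6, u(3) = 10, u(4) = 9, u(5) = 3, u(6) = 8, u(7) = 1, u(8) = 4, u(9) = 6, u(10) = 1, u(11) = 0, u(12) = 2, u(13) = 2.
Since (u(12), u(13)) = (u(0), u(1)) = (2, 2) (two consecutive terms determine the rest), the sequence is periodic with period 12.

12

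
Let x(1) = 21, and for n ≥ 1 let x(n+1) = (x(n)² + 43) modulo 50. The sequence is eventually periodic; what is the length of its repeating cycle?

We have x(1) = 21, x(2) = 34, x(3) = 49, x(4) = 44, x(5) = 29, x(6) = 34.
Since x(6) = x(2) = 34, the sequence is eventually periodic: after a pre-period of length 1 it cycles with period 4.

4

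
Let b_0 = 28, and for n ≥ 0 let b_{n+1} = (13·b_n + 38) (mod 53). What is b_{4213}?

31

Listing terms: b_0 = 28; b_1 = 31; b_2 = 17; b_3 = 47; b_4 = 13; b_5 = 48; b_6 = 26; b_7 = 5; b_8 = 50; b_9 = 52; b_{10} = 25; b_{11} = 45; b_{12} = 40; b_{13} = 28.
Since b_{13} = b_0 = 28, the sequence is periodic with period 13.
So b_{4213} = b_{0 + ((4213-0) mod 13)} = b_1 = 31.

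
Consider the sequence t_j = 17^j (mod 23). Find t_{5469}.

10

Computing terms: t_1 = 17, t_2 = 13, t_3 = 14, t_4 = 8, t_5 = 21, t_6 = 12, t_7 = 20, t_8 = 18, t_9 = 7, t_{10} = 4, t_{11} = 22, t_{12} = 6, t_{13} = 10, t_{14} = 9, t_{15} = 15, t_{16} = 2, t_{17} = 11, t_{18} = 3, t_{19} = 5, t_{20} = 16, t_{21} = 19, t_{22} = 1, t_{23} = 17.
Since t_{23} = t_1 = 17, the sequence is periodic with period 22.
So t_{5469} = t_{1 + ((5469-1) mod 22)} = t_{13} = 10.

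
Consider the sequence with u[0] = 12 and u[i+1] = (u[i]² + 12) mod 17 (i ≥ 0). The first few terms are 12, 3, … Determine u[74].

We have u[0] = 12,  u[1] = 3,  u[2] = 4,  u[3] = 11,  u[4] = 14,  u[5] = 4.
Since u[5] = u[2] = 4, the sequence is eventually periodic: after a pre-period of length 2 it cycles with period 3.
For i ≥ 2, u[i] depends only on (i - 2) mod 3. (74 - 2) mod 3 = 0, so u[74] = u[2] = 4.

4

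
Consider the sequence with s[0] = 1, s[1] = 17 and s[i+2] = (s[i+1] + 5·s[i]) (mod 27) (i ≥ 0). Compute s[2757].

26

s[0] = 1; s[1] = 17; s[2] = 22; s[3] = 26; s[4] = 1; s[5] = 23; s[6] = 1; s[7] = 8; s[8] = 13; s[9] = 26; s[10] = 10; s[11] = 5; s[12] = 1; s[13] = 26; s[14] = 4; s[15] = 26; s[16] = 19; s[17] = 14; s[18] = 1; s[19] = 17.
The sequence repeats with period 18.
(2757 - 0) mod 18 = 3, so s[2757] = s[3] = 26.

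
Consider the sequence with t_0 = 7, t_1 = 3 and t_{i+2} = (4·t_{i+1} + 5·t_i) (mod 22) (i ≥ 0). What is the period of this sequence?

10

Listing terms: t_0 = 7, t_1 = 3, t_2 = 3, t_3 = 5, t_4 = 13, t_5 = 11, t_6 = 21, t_7 = 7, t_8 = 1, t_9 = 17, t_{10} = 7, t_{11} = 3.
Since (t_{10}, t_{11}) = (t_0, t_1) = (7, 3) (two consecutive terms determine the rest), the sequence is periodic with period 10.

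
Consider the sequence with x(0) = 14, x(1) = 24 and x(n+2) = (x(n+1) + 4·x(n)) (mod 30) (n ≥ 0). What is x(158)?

10

We have x(0) = 14,  x(1) = 24,  x(2) = 20,  x(3) = 26,  x(4) = 16,  x(5) = 0,  x(6) = 4,  x(7) = 4,  x(8) = 20,  x(9) = 6,  x(10) = 26,  x(11) = 20,  x(12) = 4,  x(13) = 24,  x(14) = 10,  x(15) = 16,  x(16) = 26,  x(17) = 0,  x(18) = 14,  x(19) = 14,  x(20) = 10,  x(21) = 6,  x(22) = 16,  x(23) = 10,  x(24) = 14,  x(25) = 24.
Since (x(24), x(25)) = (x(0), x(1)) = (14, 24) (two consecutive terms determine the rest), the sequence is periodic with period 24.
(158 - 0) mod 24 = 14, so x(158) = x(14) = 10.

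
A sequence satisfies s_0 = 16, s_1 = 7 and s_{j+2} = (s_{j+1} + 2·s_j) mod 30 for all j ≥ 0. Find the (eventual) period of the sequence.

We have s_0 = 16,  s_1 = 7,  s_2 = 9,  s_3 = 23,  s_4 = 11,  s_5 = 27,  s_6 = 19,  s_7 = 13,  s_8 = 21,  s_9 = 17,  s_{10} = 29,  s_{11} = 3,  s_{12} = 1,  s_{13} = 7,  s_{14} = 9.
Since (s_{13}, s_{14}) = (s_1, s_2) = (7, 9) (two consecutive terms determine the rest), the sequence is eventually periodic: after a pre-period of length 1 it cycles with period 12.

12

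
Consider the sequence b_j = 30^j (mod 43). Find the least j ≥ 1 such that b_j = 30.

1

Computing terms: b_0 = 1, b_1 = 30, b_2 = 40, b_3 = 39, b_4 = 9, b_5 = 12, b_6 = 16, b_7 = 7, b_8 = 38, b_9 = 22, b_{10} = 15, b_{11} = 20, b_{12} = 41, b_{13} = 26, b_{14} = 6, b_{15} = 8, b_{16} = 25, b_{17} = 19, b_{18} = 11, b_{19} = 29, b_{20} = 10, b_{21} = 42, b_{22} = 13, b_{23} = 3, b_{24} = 4, b_{25} = 34, b_{26} = 31, b_{27} = 27, b_{28} = 36, b_{29} = 5, b_{30} = 21, b_{31} = 28, b_{32} = 23, b_{33} = 2, b_{34} = 17, b_{35} = 37, b_{36} = 35, b_{37} = 18, b_{38} = 24, b_{39} = 32, b_{40} = 14, b_{41} = 33, b_{42} = 1.
Since b_{42} = b_0 = 1, the sequence is periodic with period 42.
The value 30 first appears (with j ≥ 1) at b_1.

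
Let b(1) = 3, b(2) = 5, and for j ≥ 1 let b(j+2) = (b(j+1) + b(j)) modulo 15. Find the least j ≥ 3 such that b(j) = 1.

Computing terms: b(1) = 3,  b(2) = 5,  b(3) = 8,  b(4) = 13,  b(5) = 6,  b(6) = 4,  b(7) = 10,  b(8) = 14,  b(9) = 9,  b(10) = 8,  b(11) = 2,  b(12) = 10,  b(13) = 12,  b(14) = 7,  b(15) = 4,  b(16) = 11,  b(17) = 0,  b(18) = 11,  b(19) = 11,  b(20) = 7,  b(21) = 3,  b(22) = 10,  b(23) = 13,  b(24) = 8,  b(25) = 6,  b(26) = 14,  b(27) = 5,  b(28) = 4,  b(29) = 9,  b(30) = 13,  b(31) = 7,  b(32) = 5,  b(33) = 12,  b(34) = 2,  b(35) = 14,  b(36) = 1,  b(37) = 0,  b(38) = 1,  b(39) = 1,  b(40) = 2,  b(41) = 3,  b(42) = 5.
The sequence repeats with period 40.
The value 1 first appears (with j ≥ 3) at b(36).

36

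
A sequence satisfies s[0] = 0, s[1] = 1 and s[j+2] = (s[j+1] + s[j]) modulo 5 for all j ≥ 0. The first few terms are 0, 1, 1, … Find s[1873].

We have s[0] = 0, s[1] = 1, s[2] = 1, s[3] = 2, s[4] = 3, s[5] = 0, s[6] = 3, s[7] = 3, s[8] = 1, s[9] = 4, s[10] = 0, s[11] = 4, s[12] = 4, s[13] = 3, s[14] = 2, s[15] = 0, s[16] = 2, s[17] = 2, s[18] = 4, s[19] = 1, s[20] = 0, s[21] = 1.
Since (s[20], s[21]) = (s[0], s[1]) = (0, 1) (two consecutive terms determine the rest), the sequence is periodic with period 20.
So s[1873] = s[0 + ((1873-0) mod 20)] = s[13] = 3.

3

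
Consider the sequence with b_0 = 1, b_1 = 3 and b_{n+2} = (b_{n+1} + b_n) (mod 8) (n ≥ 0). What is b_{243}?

7

Listing terms: b_0 = 1,  b_1 = 3,  b_2 = 4,  b_3 = 7,  b_4 = 3,  b_5 = 2,  b_6 = 5,  b_7 = 7,  b_8 = 4,  b_9 = 3,  b_{10} = 7,  b_{11} = 2,  b_{12} = 1,  b_{13} = 3.
Since (b_{12}, b_{13}) = (b_0, b_1) = (1, 3) (two consecutive terms determine the rest), the sequence is periodic with period 12.
So b_{243} = b_{0 + ((243-0) mod 12)} = b_3 = 7.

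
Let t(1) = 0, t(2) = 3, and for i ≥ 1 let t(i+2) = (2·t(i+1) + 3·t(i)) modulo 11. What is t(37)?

We have t(1) = 0, t(2) = 3, t(3) = 6, t(4) = 10, t(5) = 5, t(6) = 7, t(7) = 7, t(8) = 2, t(9) = 3, t(10) = 1, t(11) = 0, t(12) = 3.
The sequence repeats with period 10.
(37 - 1) mod 10 = 6, so t(37) = t(7) = 7.

7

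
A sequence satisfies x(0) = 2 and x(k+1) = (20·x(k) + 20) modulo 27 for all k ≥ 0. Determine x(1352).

5

We have x(0) = 2,  x(1) = 6,  x(2) = 5,  x(3) = 12,  x(4) = 17,  x(5) = 9,  x(6) = 11,  x(7) = 24,  x(8) = 14,  x(9) = 3,  x(10) = 26,  x(11) = 0,  x(12) = 20,  x(13) = 15,  x(14) = 23,  x(15) = 21,  x(16) = 8,  x(17) = 18,  x(18) = 2.
Since x(18) = x(0) = 2, the sequence is periodic with period 18.
(1352 - 0) mod 18 = 2, so x(1352) = x(2) = 5.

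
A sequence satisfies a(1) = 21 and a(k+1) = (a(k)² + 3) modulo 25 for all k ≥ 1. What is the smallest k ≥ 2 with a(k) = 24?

4

a(1) = 21,  a(2) = 19,  a(3) = 14,  a(4) = 24,  a(5) = 4,  a(6) = 19.
Since a(6) = a(2) = 19, the sequence is eventually periodic: after a pre-period of length 1 it cycles with period 4.
The value 24 first appears (with k ≥ 2) at a(4).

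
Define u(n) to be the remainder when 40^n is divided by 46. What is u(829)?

Listing terms: u(0) = 1,  u(1) = 40,  u(2) = 36,  u(3) = 14,  u(4) = 8,  u(5) = 44,  u(6) = 12,  u(7) = 20,  u(8) = 18,  u(9) = 30,  u(10) = 4,  u(11) = 22,  u(12) = 6,  u(13) = 10,  u(14) = 32,  u(15) = 38,  u(16) = 2,  u(17) = 34,  u(18) = 26,  u(19) = 28,  u(20) = 16,  u(21) = 42,  u(22) = 24,  u(23) = 40.
Since u(23) = u(1) = 40, the sequence is eventually periodic: after a pre-period of length 1 it cycles with period 22.
For n ≥ 1, u(n) depends only on (n - 1) mod 22. (829 - 1) mod 22 = 14, so u(829) = u(15) = 38.

38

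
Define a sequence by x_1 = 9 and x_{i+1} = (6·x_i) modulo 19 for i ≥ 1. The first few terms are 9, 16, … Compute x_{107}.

Listing terms: x_1 = 9, x_2 = 16, x_3 = 1, x_4 = 6, x_5 = 17, x_6 = 7, x_7 = 4, x_8 = 5, x_9 = 11, x_{10} = 9.
The sequence repeats with period 9.
So x_{107} = x_{1 + ((107-1) mod 9)} = x_8 = 5.

5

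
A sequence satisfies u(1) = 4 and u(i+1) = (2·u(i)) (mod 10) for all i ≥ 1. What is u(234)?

u(1) = 4, u(2) = 8, u(3) = 6, u(4) = 2, u(5) = 4.
The sequence repeats with period 4.
(234 - 1) mod 4 = 1, so u(234) = u(2) = 8.

8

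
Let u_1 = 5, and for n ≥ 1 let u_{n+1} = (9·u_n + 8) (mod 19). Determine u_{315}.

Computing terms: u_1 = 5, u_2 = 15, u_3 = 10, u_4 = 3, u_5 = 16, u_6 = 0, u_7 = 8, u_8 = 4, u_9 = 6, u_{10} = 5.
The sequence repeats with period 9.
(315 - 1) mod 9 = 8, so u_{315} = u_9 = 6.

6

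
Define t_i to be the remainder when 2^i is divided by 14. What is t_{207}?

Listing terms: t_0 = 1, t_1 = 2, t_2 = 4, t_3 = 8, t_4 = 2.
Since t_4 = t_1 = 2, the sequence is eventually periodic: after a pre-period of length 1 it cycles with period 3.
For i ≥ 1, t_i depends only on (i - 1) mod 3. (207 - 1) mod 3 = 2, so t_{207} = t_3 = 8.

8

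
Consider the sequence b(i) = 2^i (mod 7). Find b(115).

2

b(0) = 1; b(1) = 2; b(2) = 4; b(3) = 1.
The sequence repeats with period 3.
So b(115) = b(0 + ((115-0) mod 3)) = b(1) = 2.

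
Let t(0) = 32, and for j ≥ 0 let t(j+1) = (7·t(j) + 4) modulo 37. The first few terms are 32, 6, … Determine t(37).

6

t(0) = 32,  t(1) = 6,  t(2) = 9,  t(3) = 30,  t(4) = 29,  t(5) = 22,  t(6) = 10,  t(7) = 0,  t(8) = 4,  t(9) = 32.
Since t(9) = t(0) = 32, the sequence is periodic with period 9.
So t(37) = t(0 + ((37-0) mod 9)) = t(1) = 6.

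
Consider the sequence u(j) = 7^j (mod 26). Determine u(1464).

1

Computing terms: u(0) = 1; u(1) = 7; u(2) = 23; u(3) = 5; u(4) = 9; u(5) = 11; u(6) = 25; u(7) = 19; u(8) = 3; u(9) = 21; u(10) = 17; u(11) = 15; u(12) = 1.
The sequence repeats with period 12.
(1464 - 0) mod 12 = 0, so u(1464) = u(0) = 1.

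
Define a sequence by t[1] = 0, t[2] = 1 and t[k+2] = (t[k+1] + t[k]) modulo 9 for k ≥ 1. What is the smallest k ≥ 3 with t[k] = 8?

Listing terms: t[1] = 0; t[2] = 1; t[3] = 1; t[4] = 2; t[5] = 3; t[6] = 5; t[7] = 8; t[8] = 4; t[9] = 3; t[10] = 7; t[11] = 1; t[12] = 8; t[13] = 0; t[14] = 8; t[15] = 8; t[16] = 7; t[17] = 6; t[18] = 4; t[19] = 1; t[20] = 5; t[21] = 6; t[22] = 2; t[23] = 8; t[24] = 1; t[25] = 0; t[26] = 1.
The sequence repeats with period 24.
The value 8 first appears (with k ≥ 3) at t[7].

7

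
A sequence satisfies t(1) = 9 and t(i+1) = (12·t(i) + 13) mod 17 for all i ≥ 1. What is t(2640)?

Listing terms: t(1) = 9, t(2) = 2, t(3) = 3, t(4) = 15, t(5) = 6, t(6) = 0, t(7) = 13, t(8) = 16, t(9) = 1, t(10) = 8, t(11) = 7, t(12) = 12, t(13) = 4, t(14) = 10, t(15) = 14, t(16) = 11, t(17) = 9.
The sequence repeats with period 16.
So t(2640) = t(1 + ((2640-1) mod 16)) = t(16) = 11.

11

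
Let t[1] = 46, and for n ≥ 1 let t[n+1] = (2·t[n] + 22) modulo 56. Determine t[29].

t[1] = 46, t[2] = 2, t[3] = 26, t[4] = 18, t[5] = 2.
Since t[5] = t[2] = 2, the sequence is eventually periodic: after a pre-period of length 1 it cycles with period 3.
For n ≥ 2, t[n] depends only on (n - 2) mod 3. (29 - 2) mod 3 = 0, so t[29] = t[2] = 2.

2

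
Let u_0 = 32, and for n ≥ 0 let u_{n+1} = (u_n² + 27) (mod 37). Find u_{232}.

Listing terms: u_0 = 32, u_1 = 15, u_2 = 30, u_3 = 2, u_4 = 31, u_5 = 26, u_6 = 0, u_7 = 27, u_8 = 16, u_9 = 24, u_{10} = 11, u_{11} = 0.
Since u_{11} = u_6 = 0, the sequence is eventually periodic: after a pre-period of length 6 it cycles with period 5.
For n ≥ 6, u_n depends only on (n - 6) mod 5. (232 - 6) mod 5 = 1, so u_{232} = u_7 = 27.

27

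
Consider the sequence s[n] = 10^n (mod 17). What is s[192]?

1

Computing terms: s[1] = 10; s[2] = 15; s[3] = 14; s[4] = 4; s[5] = 6; s[6] = 9; s[7] = 5; s[8] = 16; s[9] = 7; s[10] = 2; s[11] = 3; s[12] = 13; s[13] = 11; s[14] = 8; s[15] = 12; s[16] = 1; s[17] = 10.
The sequence repeats with period 16.
(192 - 1) mod 16 = 15, so s[192] = s[16] = 1.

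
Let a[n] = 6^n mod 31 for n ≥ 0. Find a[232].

25

Listing terms: a[0] = 1; a[1] = 6; a[2] = 5; a[3] = 30; a[4] = 25; a[5] = 26; a[6] = 1.
Since a[6] = a[0] = 1, the sequence is periodic with period 6.
(232 - 0) mod 6 = 4, so a[232] = a[4] = 25.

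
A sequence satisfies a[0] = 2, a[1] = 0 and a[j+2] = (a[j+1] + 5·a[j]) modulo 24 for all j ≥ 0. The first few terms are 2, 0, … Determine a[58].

a[0] = 2; a[1] = 0; a[2] = 10; a[3] = 10; a[4] = 12; a[5] = 14; a[6] = 2; a[7] = 0.
Since (a[6], a[7]) = (a[0], a[1]) = (2, 0) (two consecutive terms determine the rest), the sequence is periodic with period 6.
(58 - 0) mod 6 = 4, so a[58] = a[4] = 12.

12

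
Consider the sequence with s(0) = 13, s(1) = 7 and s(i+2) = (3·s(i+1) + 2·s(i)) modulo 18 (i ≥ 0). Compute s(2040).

13

s(0) = 13; s(1) = 7; s(2) = 11; s(3) = 11; s(4) = 1; s(5) = 7; s(6) = 5; s(7) = 11; s(8) = 7; s(9) = 7; s(10) = 17; s(11) = 11; s(12) = 13; s(13) = 7.
The sequence repeats with period 12.
So s(2040) = s(0 + ((2040-0) mod 12)) = s(0) = 13.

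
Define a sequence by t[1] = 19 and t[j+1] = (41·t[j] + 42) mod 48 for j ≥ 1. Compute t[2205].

43

Computing terms: t[1] = 19; t[2] = 5; t[3] = 7; t[4] = 41; t[5] = 43; t[6] = 29; t[7] = 31; t[8] = 17; t[9] = 19.
Since t[9] = t[1] = 19, the sequence is periodic with period 8.
(2205 - 1) mod 8 = 4, so t[2205] = t[5] = 43.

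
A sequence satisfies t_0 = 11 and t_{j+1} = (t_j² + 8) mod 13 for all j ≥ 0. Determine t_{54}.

Listing terms: t_0 = 11,  t_1 = 12,  t_2 = 9,  t_3 = 11.
Since t_3 = t_0 = 11, the sequence is periodic with period 3.
So t_{54} = t_{0 + ((54-0) mod 3)} = t_0 = 11.

11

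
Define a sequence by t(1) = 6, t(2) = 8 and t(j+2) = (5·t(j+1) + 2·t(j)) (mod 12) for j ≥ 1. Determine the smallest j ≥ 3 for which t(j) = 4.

t(1) = 6; t(2) = 8; t(3) = 4; t(4) = 0; t(5) = 8; t(6) = 4.
Since (t(5), t(6)) = (t(2), t(3)) = (8, 4) (two consecutive terms determine the rest), the sequence is eventually periodic: after a pre-period of length 1 it cycles with period 3.
The value 4 first appears (with j ≥ 3) at t(3).

3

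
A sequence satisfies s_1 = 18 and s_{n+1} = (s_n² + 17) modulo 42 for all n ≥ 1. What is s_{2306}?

5

Listing terms: s_1 = 18,  s_2 = 5,  s_3 = 0,  s_4 = 17,  s_5 = 12,  s_6 = 35,  s_7 = 24,  s_8 = 5.
Since s_8 = s_2 = 5, the sequence is eventually periodic: after a pre-period of length 1 it cycles with period 6.
For n ≥ 2, s_n depends only on (n - 2) mod 6. (2306 - 2) mod 6 = 0, so s_{2306} = s_2 = 5.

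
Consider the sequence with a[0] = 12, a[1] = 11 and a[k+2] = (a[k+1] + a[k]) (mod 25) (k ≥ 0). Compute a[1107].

14

Listing terms: a[0] = 12,  a[1] = 11,  a[2] = 23,  a[3] = 9,  a[4] = 7,  a[5] = 16,  a[6] = 23,  a[7] = 14,  a[8] = 12,  a[9] = 1,  a[10] = 13,  a[11] = 14,  a[12] = 2,  a[13] = 16,  a[14] = 18,  a[15] = 9,  a[16] = 2,  a[17] = 11,  a[18] = 13,  a[19] = 24,  a[20] = 12,  a[21] = 11.
Since (a[20], a[21]) = (a[0], a[1]) = (12, 11) (two consecutive terms determine the rest), the sequence is periodic with period 20.
So a[1107] = a[0 + ((1107-0) mod 20)] = a[7] = 14.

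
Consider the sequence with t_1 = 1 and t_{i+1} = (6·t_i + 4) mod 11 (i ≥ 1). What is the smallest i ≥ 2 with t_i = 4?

Computing terms: t_1 = 1, t_2 = 10, t_3 = 9, t_4 = 3, t_5 = 0, t_6 = 4, t_7 = 6, t_8 = 7, t_9 = 2, t_{10} = 5, t_{11} = 1.
The sequence repeats with period 10.
The value 4 first appears (with i ≥ 2) at t_6.

6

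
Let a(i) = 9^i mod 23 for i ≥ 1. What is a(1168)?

12

We have a(1) = 9,  a(2) = 12,  a(3) = 16,  a(4) = 6,  a(5) = 8,  a(6) = 3,  a(7) = 4,  a(8) = 13,  a(9) = 2,  a(10) = 18,  a(11) = 1,  a(12) = 9.
Since a(12) = a(1) = 9, the sequence is periodic with period 11.
(1168 - 1) mod 11 = 1, so a(1168) = a(2) = 12.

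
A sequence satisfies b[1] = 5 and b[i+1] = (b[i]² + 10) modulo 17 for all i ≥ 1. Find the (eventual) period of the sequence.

Listing terms: b[1] = 5,  b[2] = 1,  b[3] = 11,  b[4] = 12,  b[5] = 1.
Since b[5] = b[2] = 1, the sequence is eventually periodic: after a pre-period of length 1 it cycles with period 3.

3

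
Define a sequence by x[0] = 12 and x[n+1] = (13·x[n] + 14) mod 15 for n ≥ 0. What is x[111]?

6

x[0] = 12, x[1] = 5, x[2] = 4, x[3] = 6, x[4] = 2, x[5] = 10, x[6] = 9, x[7] = 11, x[8] = 7, x[9] = 0, x[10] = 14, x[11] = 1, x[12] = 12.
The sequence repeats with period 12.
So x[111] = x[0 + ((111-0) mod 12)] = x[3] = 6.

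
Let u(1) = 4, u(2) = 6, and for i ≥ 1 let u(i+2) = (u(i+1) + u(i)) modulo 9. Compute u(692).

u(1) = 4,  u(2) = 6,  u(3) = 1,  u(4) = 7,  u(5) = 8,  u(6) = 6,  u(7) = 5,  u(8) = 2,  u(9) = 7,  u(10) = 0,  u(11) = 7,  u(12) = 7,  u(13) = 5,  u(14) = 3,  u(15) = 8,  u(16) = 2,  u(17) = 1,  u(18) = 3,  u(19) = 4,  u(20) = 7,  u(21) = 2,  u(22) = 0,  u(23) = 2,  u(24) = 2,  u(25) = 4,  u(26) = 6.
The sequence repeats with period 24.
(692 - 1) mod 24 = 19, so u(692) = u(20) = 7.

7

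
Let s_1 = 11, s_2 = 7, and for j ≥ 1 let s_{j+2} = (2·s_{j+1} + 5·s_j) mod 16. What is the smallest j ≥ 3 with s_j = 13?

Listing terms: s_1 = 11; s_2 = 7; s_3 = 5; s_4 = 13; s_5 = 3; s_6 = 7; s_7 = 13; s_8 = 13; s_9 = 11; s_{10} = 7.
Since (s_9, s_{10}) = (s_1, s_2) = (11, 7) (two consecutive terms determine the rest), the sequence is periodic with period 8.
The value 13 first appears (with j ≥ 3) at s_4.

4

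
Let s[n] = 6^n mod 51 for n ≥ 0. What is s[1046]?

42

s[0] = 1; s[1] = 6; s[2] = 36; s[3] = 12; s[4] = 21; s[5] = 24; s[6] = 42; s[7] = 48; s[8] = 33; s[9] = 45; s[10] = 15; s[11] = 39; s[12] = 30; s[13] = 27; s[14] = 9; s[15] = 3; s[16] = 18; s[17] = 6.
Since s[17] = s[1] = 6, the sequence is eventually periodic: after a pre-period of length 1 it cycles with period 16.
For n ≥ 1, s[n] depends only on (n - 1) mod 16. (1046 - 1) mod 16 = 5, so s[1046] = s[6] = 42.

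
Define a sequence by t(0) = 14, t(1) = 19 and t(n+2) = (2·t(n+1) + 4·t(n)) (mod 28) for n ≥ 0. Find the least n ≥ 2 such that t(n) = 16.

7

Listing terms: t(0) = 14,  t(1) = 19,  t(2) = 10,  t(3) = 12,  t(4) = 8,  t(5) = 8,  t(6) = 20,  t(7) = 16,  t(8) = 0,  t(9) = 8,  t(10) = 16,  t(11) = 8,  t(12) = 24,  t(13) = 24,  t(14) = 4,  t(15) = 20,  t(16) = 0,  t(17) = 24,  t(18) = 20,  t(19) = 24,  t(20) = 16,  t(21) = 16,  t(22) = 12,  t(23) = 4,  t(24) = 0,  t(25) = 16,  t(26) = 4,  t(27) = 16,  t(28) = 20,  t(29) = 20,  t(30) = 8,  t(31) = 12,  t(32) = 0,  t(33) = 20,  t(34) = 12,  t(35) = 20,  t(36) = 4,  t(37) = 4,  t(38) = 24,  t(39) = 8,  t(40) = 0,  t(41) = 4,  t(42) = 8,  t(43) = 4,  t(44) = 12,  t(45) = 12,  t(46) = 16,  t(47) = 24,  t(48) = 0,  t(49) = 12,  t(50) = 24,  t(51) = 12,  t(52) = 8.
Since (t(51), t(52)) = (t(3), t(4)) = (12, 8) (two consecutive terms determine the rest), the sequence is eventually periodic: after a pre-period of length 3 it cycles with period 48.
The value 16 first appears (with n ≥ 2) at t(7).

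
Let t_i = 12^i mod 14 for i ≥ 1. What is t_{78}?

We have t_1 = 12,  t_2 = 4,  t_3 = 6,  t_4 = 2,  t_5 = 10,  t_6 = 8,  t_7 = 12.
Since t_7 = t_1 = 12, the sequence is periodic with period 6.
So t_{78} = t_{1 + ((78-1) mod 6)} = t_6 = 8.

8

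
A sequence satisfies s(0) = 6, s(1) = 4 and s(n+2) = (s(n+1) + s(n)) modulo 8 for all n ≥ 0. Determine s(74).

Computing terms: s(0) = 6; s(1) = 4; s(2) = 2; s(3) = 6; s(4) = 0; s(5) = 6; s(6) = 6; s(7) = 4.
Since (s(6), s(7)) = (s(0), s(1)) = (6, 4) (two consecutive terms determine the rest), the sequence is periodic with period 6.
So s(74) = s(0 + ((74-0) mod 6)) = s(2) = 2.

2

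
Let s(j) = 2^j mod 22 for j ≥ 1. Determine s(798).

We have s(1) = 2; s(2) = 4; s(3) = 8; s(4) = 16; s(5) = 10; s(6) = 20; s(7) = 18; s(8) = 14; s(9) = 6; s(10) = 12; s(11) = 2.
Since s(11) = s(1) = 2, the sequence is periodic with period 10.
(798 - 1) mod 10 = 7, so s(798) = s(8) = 14.

14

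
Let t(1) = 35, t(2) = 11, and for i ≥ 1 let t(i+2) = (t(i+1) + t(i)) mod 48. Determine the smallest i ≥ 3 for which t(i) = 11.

Computing terms: t(1) = 35,  t(2) = 11,  t(3) = 46,  t(4) = 9,  t(5) = 7,  t(6) = 16,  t(7) = 23,  t(8) = 39,  t(9) = 14,  t(10) = 5,  t(11) = 19,  t(12) = 24,  t(13) = 43,  t(14) = 19,  t(15) = 14,  t(16) = 33,  t(17) = 47,  t(18) = 32,  t(19) = 31,  t(20) = 15,  t(21) = 46,  t(22) = 13,  t(23) = 11,  t(24) = 24,  t(25) = 35,  t(26) = 11.
Since (t(25), t(26)) = (t(1), t(2)) = (35, 11) (two consecutive terms determine the rest), the sequence is periodic with period 24.
The value 11 first appears (with i ≥ 3) at t(23).

23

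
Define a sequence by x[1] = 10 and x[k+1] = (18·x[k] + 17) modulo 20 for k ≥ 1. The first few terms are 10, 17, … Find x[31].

We have x[1] = 10, x[2] = 17, x[3] = 3, x[4] = 11, x[5] = 15, x[6] = 7, x[7] = 3.
Since x[7] = x[3] = 3, the sequence is eventually periodic: after a pre-period of length 2 it cycles with period 4.
For k ≥ 3, x[k] depends only on (k - 3) mod 4. (31 - 3) mod 4 = 0, so x[31] = x[3] = 3.

3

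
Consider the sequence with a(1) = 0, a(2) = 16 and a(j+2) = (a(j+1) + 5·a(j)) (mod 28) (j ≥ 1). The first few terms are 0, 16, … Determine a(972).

We have a(1) = 0,  a(2) = 16,  a(3) = 16,  a(4) = 12,  a(5) = 8,  a(6) = 12,  a(7) = 24,  a(8) = 0,  a(9) = 8,  a(10) = 8,  a(11) = 20,  a(12) = 4,  a(13) = 20,  a(14) = 12,  a(15) = 0,  a(16) = 4,  a(17) = 4,  a(18) = 24,  a(19) = 16,  a(20) = 24,  a(21) = 20,  a(22) = 0,  a(23) = 16.
The sequence repeats with period 21.
So a(972) = a(1 + ((972-1) mod 21)) = a(6) = 12.

12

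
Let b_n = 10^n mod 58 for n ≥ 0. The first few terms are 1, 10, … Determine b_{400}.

b_0 = 1; b_1 = 10; b_2 = 42; b_3 = 14; b_4 = 24; b_5 = 8; b_6 = 22; b_7 = 46; b_8 = 54; b_9 = 18; b_{10} = 6; b_{11} = 2; b_{12} = 20; b_{13} = 26; b_{14} = 28; b_{15} = 48; b_{16} = 16; b_{17} = 44; b_{18} = 34; b_{19} = 50; b_{20} = 36; b_{21} = 12; b_{22} = 4; b_{23} = 40; b_{24} = 52; b_{25} = 56; b_{26} = 38; b_{27} = 32; b_{28} = 30; b_{29} = 10.
Since b_{29} = b_1 = 10, the sequence is eventually periodic: after a pre-period of length 1 it cycles with period 28.
For n ≥ 1, b_n depends only on (n - 1) mod 28. (400 - 1) mod 28 = 7, so b_{400} = b_8 = 54.

54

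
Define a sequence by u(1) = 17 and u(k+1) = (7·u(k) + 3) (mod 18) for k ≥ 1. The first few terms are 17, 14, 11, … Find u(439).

17

We have u(1) = 17,  u(2) = 14,  u(3) = 11,  u(4) = 8,  u(5) = 5,  u(6) = 2,  u(7) = 17.
The sequence repeats with period 6.
(439 - 1) mod 6 = 0, so u(439) = u(1) = 17.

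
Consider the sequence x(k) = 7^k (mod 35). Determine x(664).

Computing terms: x(0) = 1,  x(1) = 7,  x(2) = 14,  x(3) = 28,  x(4) = 21,  x(5) = 7.
Since x(5) = x(1) = 7, the sequence is eventually periodic: after a pre-period of length 1 it cycles with period 4.
For k ≥ 1, x(k) depends only on (k - 1) mod 4. (664 - 1) mod 4 = 3, so x(664) = x(4) = 21.

21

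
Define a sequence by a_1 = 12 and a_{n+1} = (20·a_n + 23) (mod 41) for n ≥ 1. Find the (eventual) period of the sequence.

Listing terms: a_1 = 12; a_2 = 17; a_3 = 35; a_4 = 26; a_5 = 10; a_6 = 18; a_7 = 14; a_8 = 16; a_9 = 15; a_{10} = 36; a_{11} = 5; a_{12} = 0; a_{13} = 23; a_{14} = 32; a_{15} = 7; a_{16} = 40; a_{17} = 3; a_{18} = 1; a_{19} = 2; a_{20} = 22; a_{21} = 12.
Since a_{21} = a_1 = 12, the sequence is periodic with period 20.

20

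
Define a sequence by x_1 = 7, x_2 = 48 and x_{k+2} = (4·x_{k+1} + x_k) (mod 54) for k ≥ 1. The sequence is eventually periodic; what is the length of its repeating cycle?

We have x_1 = 7; x_2 = 48; x_3 = 37; x_4 = 34; x_5 = 11; x_6 = 24; x_7 = 53; x_8 = 20; x_9 = 25; x_{10} = 12; x_{11} = 19; x_{12} = 34; x_{13} = 47; x_{14} = 6; x_{15} = 17; x_{16} = 20; x_{17} = 43; x_{18} = 30; x_{19} = 1; x_{20} = 34; x_{21} = 29; x_{22} = 42; x_{23} = 35; x_{24} = 20; x_{25} = 7; x_{26} = 48.
The sequence repeats with period 24.

24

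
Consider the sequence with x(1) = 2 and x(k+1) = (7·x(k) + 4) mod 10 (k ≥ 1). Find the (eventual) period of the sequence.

Listing terms: x(1) = 2,  x(2) = 8,  x(3) = 0,  x(4) = 4,  x(5) = 2.
Since x(5) = x(1) = 2, the sequence is periodic with period 4.

4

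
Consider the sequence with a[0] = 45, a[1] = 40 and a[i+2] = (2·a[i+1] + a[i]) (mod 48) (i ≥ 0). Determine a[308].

a[0] = 45,  a[1] = 40,  a[2] = 29,  a[3] = 2,  a[4] = 33,  a[5] = 20,  a[6] = 25,  a[7] = 22,  a[8] = 21,  a[9] = 16,  a[10] = 5,  a[11] = 26,  a[12] = 9,  a[13] = 44,  a[14] = 1,  a[15] = 46,  a[16] = 45,  a[17] = 40.
Since (a[16], a[17]) = (a[0], a[1]) = (45, 40) (two consecutive terms determine the rest), the sequence is periodic with period 16.
(308 - 0) mod 16 = 4, so a[308] = a[4] = 33.

33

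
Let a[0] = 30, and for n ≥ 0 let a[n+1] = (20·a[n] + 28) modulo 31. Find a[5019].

We have a[0] = 30; a[1] = 8; a[2] = 2; a[3] = 6; a[4] = 24; a[5] = 12; a[6] = 20; a[7] = 25; a[8] = 1; a[9] = 17; a[10] = 27; a[11] = 10; a[12] = 11; a[13] = 0; a[14] = 28; a[15] = 30.
The sequence repeats with period 15.
(5019 - 0) mod 15 = 9, so a[5019] = a[9] = 17.

17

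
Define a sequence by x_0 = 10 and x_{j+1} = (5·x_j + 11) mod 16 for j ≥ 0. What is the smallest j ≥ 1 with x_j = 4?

Computing terms: x_0 = 10, x_1 = 13, x_2 = 12, x_3 = 7, x_4 = 14, x_5 = 1, x_6 = 0, x_7 = 11, x_8 = 2, x_9 = 5, x_{10} = 4, x_{11} = 15, x_{12} = 6, x_{13} = 9, x_{14} = 8, x_{15} = 3, x_{16} = 10.
The sequence repeats with period 16.
The value 4 first appears (with j ≥ 1) at x_{10}.

10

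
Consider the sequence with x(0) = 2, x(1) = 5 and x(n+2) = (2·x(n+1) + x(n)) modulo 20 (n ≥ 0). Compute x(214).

We have x(0) = 2,  x(1) = 5,  x(2) = 12,  x(3) = 9,  x(4) = 10,  x(5) = 9,  x(6) = 8,  x(7) = 5,  x(8) = 18,  x(9) = 1,  x(10) = 0,  x(11) = 1,  x(12) = 2,  x(13) = 5.
The sequence repeats with period 12.
So x(214) = x(0 + ((214-0) mod 12)) = x(10) = 0.

0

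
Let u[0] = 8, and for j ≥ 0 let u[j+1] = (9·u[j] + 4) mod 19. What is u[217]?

0

Listing terms: u[0] = 8,  u[1] = 0,  u[2] = 4,  u[3] = 2,  u[4] = 3,  u[5] = 12,  u[6] = 17,  u[7] = 5,  u[8] = 11,  u[9] = 8.
Since u[9] = u[0] = 8, the sequence is periodic with period 9.
(217 - 0) mod 9 = 1, so u[217] = u[1] = 0.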